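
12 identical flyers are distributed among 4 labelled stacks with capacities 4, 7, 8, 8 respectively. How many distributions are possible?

260

By stars and bars, unrestricted non-negative solutions to x_1+…+x_4 = 12 number C(12+3,3) = 455.
Subtract solutions that violate a single cap (substitute x_i' = x_i − (cap_i+1)): x_1 ≥ 5 gives C(10,3) = 120; x_2 ≥ 8 gives C(7,3) = 35; x_3 ≥ 9 gives C(6,3) = 20; x_4 ≥ 9 gives C(6,3) = 20. Together 195.
No two caps can be exceeded simultaneously, so the pair terms are all 0.
By inclusion–exclusion the count is 455 − 195 + 0 = 260.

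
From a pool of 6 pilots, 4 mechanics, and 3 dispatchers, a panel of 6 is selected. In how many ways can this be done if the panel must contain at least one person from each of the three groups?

1416

Unrestricted: C(13,6) = 1716 ways to pick any 6 of the 13.
Subtract selections that omit an entire group: no pilots → C(7,6) = 7; no mechanics → C(9,6) = 84; no dispatchers → C(10,6) = 210.
Add back selections omitting two groups (i.e. drawn from a single group): C(6,6) + C(4,6) + C(3,6) = 1.
By inclusion–exclusion: 1716 − 301 + 1 = 1416.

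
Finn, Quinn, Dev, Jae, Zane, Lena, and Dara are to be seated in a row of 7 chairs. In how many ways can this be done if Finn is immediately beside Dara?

1440

Place the 5 others and the Finn-Dara pair as 6 objects in a line; the pair has 2 internal arrangements.
So the count is 2·(6)! = 1440.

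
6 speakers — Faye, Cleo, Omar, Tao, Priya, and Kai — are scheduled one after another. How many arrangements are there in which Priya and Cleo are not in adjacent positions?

Of the 6! = 720 arrangements, those with Priya and Cleo adjacent number 2 × 5! = 240 (treat the pair as a block with 2 internal orders).
Complementary counting: 720 − 240 = 480.

480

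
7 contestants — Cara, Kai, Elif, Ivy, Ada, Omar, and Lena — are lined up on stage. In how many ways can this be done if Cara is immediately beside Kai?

1440

Glue Cara and Kai into one block (2 internal orders), leaving 6 units to arrange in a row.
That gives 2 × 6! = 2 × 720 = 1440.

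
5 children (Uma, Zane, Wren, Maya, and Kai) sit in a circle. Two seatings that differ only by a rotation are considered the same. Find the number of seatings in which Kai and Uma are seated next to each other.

Treat {Kai, Uma} as one unit (2 internal orders) and seat the resulting 4 units around the table: (3)! circular arrangements.
So 2 × (3)! = 2 × 6 = 12.

12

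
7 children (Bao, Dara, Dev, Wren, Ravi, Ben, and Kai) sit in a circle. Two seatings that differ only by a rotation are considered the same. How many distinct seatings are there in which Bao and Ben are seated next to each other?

Treat {Bao, Ben} as one unit (2 internal orders) and seat the resulting 6 units around the table: (5)! circular arrangements.
So 2 × (5)! = 2 × 120 = 240.

240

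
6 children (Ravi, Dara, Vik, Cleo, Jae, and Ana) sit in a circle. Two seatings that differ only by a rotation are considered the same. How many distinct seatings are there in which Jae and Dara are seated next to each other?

Treat {Jae, Dara} as one unit (2 internal orders) and seat the resulting 5 units around the table: (4)! circular arrangements.
So 2 × (4)! = 2 × 24 = 48.

48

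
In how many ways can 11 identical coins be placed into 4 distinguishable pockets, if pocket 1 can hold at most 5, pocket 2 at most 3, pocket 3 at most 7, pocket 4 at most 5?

Without the upper bounds there are C(14,3) = 364 ways to split 11 among 4 pockets.
Subtract solutions that violate a single cap (substitute x_i' = x_i − (cap_i+1)): x_1 ≥ 6 gives C(8,3) = 56; x_2 ≥ 4 gives C(10,3) = 120; x_3 ≥ 8 gives C(6,3) = 20; x_4 ≥ 6 gives C(8,3) = 56. Together 252.
Add back pairs where two caps are both exceeded: 4 + 0 + 0 + 0 + 4 + 0 = 8.
By inclusion–exclusion the count is 364 − 252 + 8 = 120.

120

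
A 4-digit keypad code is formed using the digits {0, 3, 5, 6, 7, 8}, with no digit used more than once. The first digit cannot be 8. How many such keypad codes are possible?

The first digit has 6−1 = 5 choices (anything except 8).
The remaining 3 digits are filled from the other 5 symbols without repetition: 5 × 4 × 3 = 60.
Total: 5 × 60 = 300.

300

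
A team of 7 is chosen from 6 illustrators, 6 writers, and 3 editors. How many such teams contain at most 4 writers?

Split by how many writers are chosen (0 through 4).
Sum: C(6,0)·C(9,7) + C(6,1)·C(9,6) + C(6,2)·C(9,5) + C(6,3)·C(9,4) + C(6,4)·C(9,3) = 36 + 504 + 1890 + 2520 + 1260 = 6210.

6210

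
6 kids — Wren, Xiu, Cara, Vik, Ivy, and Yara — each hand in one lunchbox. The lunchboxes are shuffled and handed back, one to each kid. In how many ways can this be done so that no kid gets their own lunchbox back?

265

This is the derangement count D_6: permutations of 6 items with no fixed point.
By inclusion–exclusion this is Σ_{j=0}^{6} (−1)^j C(6,j)·(6−j)!.
Computing: 720 − 720 + 360 − 120 + 30 − 6 + 1 = 265.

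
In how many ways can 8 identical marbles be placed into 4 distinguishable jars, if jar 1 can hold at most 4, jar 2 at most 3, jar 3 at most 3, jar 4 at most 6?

Ignoring the caps, the number of non-negative solutions to x_1+…+x_4 = 8 is C(11,3) = 165.
Subtract solutions that violate a single cap (substitute x_i' = x_i − (cap_i+1)): x_1 ≥ 5 gives C(6,3) = 20; x_2 ≥ 4 gives C(7,3) = 35; x_3 ≥ 4 gives C(7,3) = 35; x_4 ≥ 7 gives C(4,3) = 4. Together 94.
Add back pairs where two caps are both exceeded: 0 + 0 + 0 + 1 + 0 + 0 = 1.
By inclusion–exclusion the count is 165 − 94 + 1 = 72.

72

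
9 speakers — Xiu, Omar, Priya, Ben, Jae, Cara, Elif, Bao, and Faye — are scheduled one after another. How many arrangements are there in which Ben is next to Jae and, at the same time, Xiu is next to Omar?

Treat {Ben,Jae} as one block (2 orders) and {Xiu,Omar} as another (2 orders).
That leaves 7 units to arrange: 2 × 2 × 7! = 4 × 5040 = 20160.

20160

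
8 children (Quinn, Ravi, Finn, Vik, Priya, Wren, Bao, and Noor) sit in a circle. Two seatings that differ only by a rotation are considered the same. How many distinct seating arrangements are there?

Fix one person's seat to break rotational symmetry; the remaining 7 people can be arranged in (7)! = 5040 ways.

5040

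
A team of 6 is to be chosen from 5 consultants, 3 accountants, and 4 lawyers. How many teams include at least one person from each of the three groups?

805

With no constraint there are C(12,6) = 924 possible selections.
Subtract selections that omit an entire group: no consultants → C(7,6) = 7; no accountants → C(9,6) = 84; no lawyers → C(8,6) = 28.
Add back selections omitting two groups (i.e. drawn from a single group): C(5,6) + C(3,6) + C(4,6) = 0.
By inclusion–exclusion: 924 − 119 + 0 = 805.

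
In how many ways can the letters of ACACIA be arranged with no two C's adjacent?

Total arrangements of ACACIA: 6!/(3!·2!) = 60.
If the two C's are adjacent, glue them into one block, leaving 5 items to arrange: (5)!/(3!) = 20 ways.
Hence 60 − 20 = 40.

40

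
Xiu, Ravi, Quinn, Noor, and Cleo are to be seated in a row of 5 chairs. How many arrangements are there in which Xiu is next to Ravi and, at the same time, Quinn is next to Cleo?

24

Treat {Xiu,Ravi} as one block (2 orders) and {Quinn,Cleo} as another (2 orders).
That leaves 3 units to arrange: 2 × 2 × 3! = 4 × 6 = 24.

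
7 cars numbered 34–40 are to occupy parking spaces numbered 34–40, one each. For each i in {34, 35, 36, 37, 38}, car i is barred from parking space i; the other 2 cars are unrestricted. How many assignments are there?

2428

Let Aᵢ (for 34 ≤ i ≤ 38) be the placements that put car i in its forbidden parking space. Any j of these fix j positions, leaving (7−j)! ways to fill the rest, and there are C(5,j) ways to pick which j.
By inclusion–exclusion, the number of valid placements is Σ_{j=0}^{5} (−1)^j C(5,j)·(7−j)!.
Computing: 5040 − 3600 + 1200 − 240 + 30 − 2 = 2428.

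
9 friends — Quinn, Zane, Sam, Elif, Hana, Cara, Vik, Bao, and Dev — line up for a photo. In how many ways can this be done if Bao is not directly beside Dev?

282240

There are 9! = 362880 arrangements in all. If Bao and Dev are adjacent, merging them into one block gives 2·(8)! = 80640 arrangements.
Complementary counting: 362880 − 80640 = 282240.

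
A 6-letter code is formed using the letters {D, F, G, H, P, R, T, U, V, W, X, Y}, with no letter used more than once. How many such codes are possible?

With no repetition, fill the 6 letters in order: 12 choices, then 11, down to 7.
That product is 12 × 11 × 10 × 9 × 8 × 7 = 665280.

665280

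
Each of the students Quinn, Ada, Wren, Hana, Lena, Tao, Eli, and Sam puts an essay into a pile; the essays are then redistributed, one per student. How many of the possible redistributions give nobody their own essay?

Let Aᵢ be the assignments in which student i gets their own essay. We want the size of the complement of A₁∪…∪A_8.
By inclusion–exclusion this is Σ_{j=0}^{8} (−1)^j C(8,j)·(8−j)!.
Computing: 40320 − 40320 + 20160 − 6720 + 1680 − 336 + 56 − 8 + 1 = 14833.

14833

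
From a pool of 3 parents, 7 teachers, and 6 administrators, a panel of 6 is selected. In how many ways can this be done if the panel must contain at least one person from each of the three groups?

6006

With no constraint there are C(16,6) = 8008 possible selections.
Subtract selections that omit an entire group: no parents → C(13,6) = 1716; no teachers → C(9,6) = 84; no administrators → C(10,6) = 210.
Add back selections omitting two groups (i.e. drawn from a single group): C(3,6) + C(7,6) + C(6,6) = 8.
By inclusion–exclusion: 8008 − 2010 + 8 = 6006.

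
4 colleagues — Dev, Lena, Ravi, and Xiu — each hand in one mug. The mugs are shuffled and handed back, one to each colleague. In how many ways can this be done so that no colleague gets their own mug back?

Let Aᵢ be the assignments in which colleague i gets their own mug. We want the size of the complement of A₁∪…∪A_4.
By inclusion–exclusion this is Σ_{j=0}^{4} (−1)^j C(4,j)·(4−j)!.
Computing: 24 − 24 + 12 − 4 + 1 = 9.

9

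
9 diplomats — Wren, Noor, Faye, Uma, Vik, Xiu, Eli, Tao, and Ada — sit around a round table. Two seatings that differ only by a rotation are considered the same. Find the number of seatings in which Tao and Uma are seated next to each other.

Treat {Tao, Uma} as one unit (2 internal orders) and seat the resulting 8 units around the table: (7)! circular arrangements.
So 2 × (7)! = 2 × 5040 = 10080.

10080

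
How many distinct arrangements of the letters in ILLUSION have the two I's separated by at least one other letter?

There are 8!/(2!·2!) = 10080 arrangements of ILLUSION in total.
Arrangements with the I's together: treat II as one letter, giving (7)!/(2!) = 2520.
Subtracting, 10080 − 2520 = 7560 arrangements keep the I's apart.

7560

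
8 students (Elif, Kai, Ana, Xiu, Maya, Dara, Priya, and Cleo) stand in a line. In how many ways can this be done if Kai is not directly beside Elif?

30240

Of the 8! = 40320 arrangements, those with Kai and Elif adjacent number 2 × 7! = 10080 (treat the pair as a block with 2 internal orders).
So 40320 − 10080 = 30240 arrangements keep them apart.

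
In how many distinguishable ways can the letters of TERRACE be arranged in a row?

The 7 letters of TERRACE have repeats: E appearing twice and R appearing twice.
Dividing 7! = 5040 by 2!·2! = 4 for the repeated letters gives 1260.

1260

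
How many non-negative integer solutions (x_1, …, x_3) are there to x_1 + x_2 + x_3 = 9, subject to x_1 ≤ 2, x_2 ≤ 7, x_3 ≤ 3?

By stars and bars, unrestricted non-negative solutions to x_1+…+x_3 = 9 number C(9+2,2) = 55.
Subtract solutions that violate a single cap (substitute x_i' = x_i − (cap_i+1)): x_1 ≥ 3 gives C(8,2) = 28; x_2 ≥ 8 gives C(3,2) = 3; x_3 ≥ 4 gives C(7,2) = 21. Together 52.
Add back pairs where two caps are both exceeded: 0 + 6 + 0 = 6.
By inclusion–exclusion the count is 55 − 52 + 6 = 9.

9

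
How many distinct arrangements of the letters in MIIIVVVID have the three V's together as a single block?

Treat the 3 copies of V as a single block. The multiset to arrange is then {VVV, D, I, I, I, I, M}, 7 items in all.
That gives (7)!/(4!) = 210 arrangements.

210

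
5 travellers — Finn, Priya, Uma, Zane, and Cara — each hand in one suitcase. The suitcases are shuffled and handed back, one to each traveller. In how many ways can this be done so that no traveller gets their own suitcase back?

Count assignments avoiding every fixed point. For any j of the 5 travellers fixed to their own suitcase, the other 5−j can be arranged in (5−j)! ways.
By inclusion–exclusion this is Σ_{j=0}^{5} (−1)^j C(5,j)·(5−j)!.
Computing: 120 − 120 + 60 − 20 + 5 − 1 = 44.

44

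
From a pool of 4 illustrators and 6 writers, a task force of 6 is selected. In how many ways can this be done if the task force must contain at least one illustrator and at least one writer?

With no constraint there are C(10,6) = 210 possible selections.
Subtract selections that omit an entire group: no illustrators → C(6,6) = 1; no writers → C(4,6) = 0.
Both groups omitted at once is impossible, so 210 − 1 = 209.

209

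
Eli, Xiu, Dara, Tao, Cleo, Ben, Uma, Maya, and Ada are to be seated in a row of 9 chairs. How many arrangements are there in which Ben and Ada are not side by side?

282240

There are 9! = 362880 arrangements in all. If Ben and Ada are adjacent, merging them into one block gives 2·(8)! = 80640 arrangements.
So 362880 − 80640 = 282240 arrangements keep them apart.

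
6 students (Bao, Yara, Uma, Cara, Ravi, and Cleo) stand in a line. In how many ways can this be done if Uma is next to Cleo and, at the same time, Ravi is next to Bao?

Treat {Uma,Cleo} as one block (2 orders) and {Ravi,Bao} as another (2 orders).
That leaves 4 units to arrange: 2 × 2 × 4! = 4 × 24 = 96.

96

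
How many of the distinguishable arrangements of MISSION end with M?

With the last slot taken by M, it remains to arrange the other 6 letters (ISSION).
Those 6 letters have I appearing twice and S appearing twice, giving (6)!/(2!·2!) = 180.

180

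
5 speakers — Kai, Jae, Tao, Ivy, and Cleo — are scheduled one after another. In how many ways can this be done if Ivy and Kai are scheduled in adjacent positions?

Place the 3 others and the Ivy-Kai pair as 4 objects in a line; the pair has 2 internal arrangements.
So the count is 2·(4)! = 48.

48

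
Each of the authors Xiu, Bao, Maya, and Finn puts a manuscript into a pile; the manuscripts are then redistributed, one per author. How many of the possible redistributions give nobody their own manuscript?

Let Aᵢ be the assignments in which author i gets their own manuscript. We want the size of the complement of A₁∪…∪A_4.
By inclusion–exclusion this is Σ_{j=0}^{4} (−1)^j C(4,j)·(4−j)!.
Computing: 24 − 24 + 12 − 4 + 1 = 9.

9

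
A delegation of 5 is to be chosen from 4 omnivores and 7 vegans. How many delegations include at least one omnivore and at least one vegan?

441

With no constraint there are C(11,5) = 462 possible selections.
Subtract selections that omit an entire group: no omnivores → C(7,5) = 21; no vegans → C(4,5) = 0.
Both groups omitted at once is impossible, so 462 − 21 = 441.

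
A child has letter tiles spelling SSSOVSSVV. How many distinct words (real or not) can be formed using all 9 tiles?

SSSOVSSVV has 9 letters with S appearing 5 times and V appearing 3 times.
Dividing 9! = 362880 by 5!·3! = 720 for the repeated letters gives 504.

504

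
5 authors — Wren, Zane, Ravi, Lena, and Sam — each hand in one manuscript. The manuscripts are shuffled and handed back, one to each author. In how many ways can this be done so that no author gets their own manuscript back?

44

Let Aᵢ be the assignments in which author i gets their own manuscript. We want the size of the complement of A₁∪…∪A_5.
By inclusion–exclusion this is Σ_{j=0}^{5} (−1)^j C(5,j)·(5−j)!.
Computing: 120 − 120 + 60 − 20 + 5 − 1 = 44.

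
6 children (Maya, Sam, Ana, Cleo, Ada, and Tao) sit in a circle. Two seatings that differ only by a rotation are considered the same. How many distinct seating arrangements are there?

Around a circle, 6 distinct people have 6!/6 = (5)! = 120 rotationally distinct seatings.

120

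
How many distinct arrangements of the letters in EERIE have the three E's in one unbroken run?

Treat the 3 copies of E as a single block. The multiset to arrange is then {EEE, I, R}, 3 items in all.
All 3 items are distinct, so there are (3)! = 6 arrangements.

6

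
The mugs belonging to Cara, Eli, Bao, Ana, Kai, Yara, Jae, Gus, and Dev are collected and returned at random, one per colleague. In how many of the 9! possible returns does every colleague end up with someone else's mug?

Let Aᵢ be the assignments in which colleague i gets their own mug. We want the size of the complement of A₁∪…∪A_9.
By inclusion–exclusion this is Σ_{j=0}^{9} (−1)^j C(9,j)·(9−j)!.
Computing: 362880 − 362880 + 181440 − 60480 + 15120 − 3024 + 504 − 72 + 9 − 1 = 133496.

133496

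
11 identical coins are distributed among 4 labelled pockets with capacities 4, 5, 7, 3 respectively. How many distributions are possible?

Ignoring the caps, the number of non-negative solutions to x_1+…+x_4 = 11 is C(14,3) = 364.
Subtract solutions that violate a single cap (substitute x_i' = x_i − (cap_i+1)): x_1 ≥ 5 gives C(9,3) = 84; x_2 ≥ 6 gives C(8,3) = 56; x_3 ≥ 8 gives C(6,3) = 20; x_4 ≥ 4 gives C(10,3) = 120. Together 280.
Add back pairs where two caps are both exceeded: 1 + 0 + 10 + 0 + 4 + 0 = 15.
By inclusion–exclusion the count is 364 − 280 + 15 = 99.

99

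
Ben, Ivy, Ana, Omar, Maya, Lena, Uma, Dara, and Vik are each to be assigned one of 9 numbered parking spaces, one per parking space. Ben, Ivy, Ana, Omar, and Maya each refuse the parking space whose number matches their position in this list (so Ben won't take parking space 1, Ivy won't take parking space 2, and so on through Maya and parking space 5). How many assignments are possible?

205056

Let Aᵢ (for 1 ≤ i ≤ 5) be the placements that put person i in their forbidden parking space. Any j of these fix j positions, leaving (9−j)! ways to fill the rest, and there are C(5,j) ways to pick which j.
By inclusion–exclusion, the number of valid placements is Σ_{j=0}^{5} (−1)^j C(5,j)·(9−j)!.
Computing: 362880 − 201600 + 50400 − 7200 + 600 − 24 = 205056.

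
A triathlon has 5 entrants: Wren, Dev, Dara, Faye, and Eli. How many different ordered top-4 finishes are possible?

There are 5 choices for 1st place, 4 for 2nd, and so on down to 2 for position 4.
That gives 5 × 4 × 3 × 2 = 120.

120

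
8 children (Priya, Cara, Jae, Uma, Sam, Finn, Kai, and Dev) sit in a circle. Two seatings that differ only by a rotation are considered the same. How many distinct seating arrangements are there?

5040

Seat Priya anywhere (absorbing the rotational symmetry), then permute the other 7: (7)! = 5040.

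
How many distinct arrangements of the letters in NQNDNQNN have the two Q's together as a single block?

Treat the 2 copies of Q as a single block. The multiset to arrange is then {QQ, D, N, N, N, N, N}, 7 items in all.
That gives (7)!/(5!) = 42 arrangements.

42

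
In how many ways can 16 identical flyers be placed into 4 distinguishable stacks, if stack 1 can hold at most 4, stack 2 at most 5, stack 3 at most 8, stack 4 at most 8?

Ignoring the caps, the number of non-negative solutions to x_1+…+x_4 = 16 is C(19,3) = 969.
Subtract solutions that violate a single cap (substitute x_i' = x_i − (cap_i+1)): x_1 ≥ 5 gives C(14,3) = 364; x_2 ≥ 6 gives C(13,3) = 286; x_3 ≥ 9 gives C(10,3) = 120; x_4 ≥ 9 gives C(10,3) = 120. Together 890.
Add back pairs where two caps are both exceeded: 56 + 10 + 10 + 4 + 4 + 0 = 84.
By inclusion–exclusion the count is 969 − 890 + 84 = 163.

163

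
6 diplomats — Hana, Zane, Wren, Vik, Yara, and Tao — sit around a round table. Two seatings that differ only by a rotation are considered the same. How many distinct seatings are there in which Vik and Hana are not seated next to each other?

72

All circular seatings of 6 people number (5)! = 120.
Seatings with Vik beside Hana: treat them as a block with 2 internal orders, giving 2 × (4)! = 48.
Subtracting, 120 − 48 = 72.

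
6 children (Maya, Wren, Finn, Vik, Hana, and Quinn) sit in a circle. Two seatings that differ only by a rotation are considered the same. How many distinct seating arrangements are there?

120

Seat Maya anywhere (absorbing the rotational symmetry), then permute the other 5: (5)! = 120.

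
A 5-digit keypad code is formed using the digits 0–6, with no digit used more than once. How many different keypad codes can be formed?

This is a permutation of 5 out of 7: P(7,5) = 7!/2!.
7 × 6 × 5 × 4 × 3 = 2520.

2520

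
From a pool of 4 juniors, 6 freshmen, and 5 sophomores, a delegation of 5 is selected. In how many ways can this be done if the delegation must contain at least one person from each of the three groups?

2170

Unrestricted: C(15,5) = 3003 ways to pick any 5 of the 15.
Selections missing a whole group: no juniors → C(11,5) = 462; no freshmen → C(9,5) = 126; no sophomores → C(10,5) = 252.
Add back selections omitting two groups (i.e. drawn from a single group): C(4,5) + C(6,5) + C(5,5) = 7.
By inclusion–exclusion: 3003 − 840 + 7 = 2170.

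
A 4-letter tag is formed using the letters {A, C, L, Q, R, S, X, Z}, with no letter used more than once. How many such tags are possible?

1680

This is a permutation of 4 out of 8: P(8,4) = 8!/4!.
8 × 7 × 6 × 5 = 1680.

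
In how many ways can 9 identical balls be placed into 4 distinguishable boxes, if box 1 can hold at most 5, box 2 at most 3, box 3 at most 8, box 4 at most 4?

109

Without the upper bounds there are C(12,3) = 220 ways to split 9 among 4 boxes.
Subtract solutions that violate a single cap (substitute x_i' = x_i − (cap_i+1)): x_1 ≥ 6 gives C(6,3) = 20; x_2 ≥ 4 gives C(8,3) = 56; x_3 ≥ 9 gives C(3,3) = 1; x_4 ≥ 5 gives C(7,3) = 35. Together 112.
Add back pairs where two caps are both exceeded: 0 + 0 + 0 + 0 + 1 + 0 = 1.
By inclusion–exclusion the count is 220 − 112 + 1 = 109.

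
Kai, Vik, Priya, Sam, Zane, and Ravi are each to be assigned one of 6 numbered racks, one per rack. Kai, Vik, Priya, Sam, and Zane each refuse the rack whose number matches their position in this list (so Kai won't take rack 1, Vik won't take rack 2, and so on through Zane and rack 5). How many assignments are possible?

309

Let Aᵢ (for 1 ≤ i ≤ 5) be the placements that put person i in their forbidden rack. Any j of these fix j positions, leaving (6−j)! ways to fill the rest, and there are C(5,j) ways to pick which j.
By inclusion–exclusion, the number of valid placements is Σ_{j=0}^{5} (−1)^j C(5,j)·(6−j)!.
Computing: 720 − 600 + 240 − 60 + 10 − 1 = 309.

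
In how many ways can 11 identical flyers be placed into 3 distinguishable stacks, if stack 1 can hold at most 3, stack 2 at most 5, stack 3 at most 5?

6

Without the upper bounds there are C(13,2) = 78 ways to split 11 among 3 stacks.
Subtract solutions that violate a single cap (substitute x_i' = x_i − (cap_i+1)): x_1 ≥ 4 gives C(9,2) = 36; x_2 ≥ 6 gives C(7,2) = 21; x_3 ≥ 6 gives C(7,2) = 21. Together 78.
Add back pairs where two caps are both exceeded: 3 + 3 + 0 = 6.
By inclusion–exclusion the count is 78 − 78 + 6 = 6.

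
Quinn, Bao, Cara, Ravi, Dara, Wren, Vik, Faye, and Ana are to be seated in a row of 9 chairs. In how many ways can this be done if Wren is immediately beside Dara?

Treat {Wren, Dara} as a single unit. There are 8 units to order, and the pair itself can be ordered 2 ways.
So the count is 2·(8)! = 80640.

80640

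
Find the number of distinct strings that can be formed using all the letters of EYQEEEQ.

105

Letter multiplicities in EYQEEEQ: E×4, Q×2, Y×1.
Dividing 7! = 5040 by 4!·2! = 48 for the repeated letters gives 105.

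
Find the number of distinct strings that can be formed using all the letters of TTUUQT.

The 6 letters of TTUUQT have repeats: T appearing 3 times and U appearing twice.
Dividing 6! = 720 by 3!·2! = 12 for the repeated letters gives 60.

60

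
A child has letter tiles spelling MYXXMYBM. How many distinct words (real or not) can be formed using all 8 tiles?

1680

Letter multiplicities in MYXXMYBM: B×1, M×3, X×2, Y×2.
Dividing 8! = 40320 by 3!·2!·2! = 24 for the repeated letters gives 1680.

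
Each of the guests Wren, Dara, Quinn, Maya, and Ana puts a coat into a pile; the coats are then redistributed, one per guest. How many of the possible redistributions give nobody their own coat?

44

Count assignments avoiding every fixed point. For any j of the 5 guests fixed to their own coat, the other 5−j can be arranged in (5−j)! ways.
By inclusion–exclusion this is Σ_{j=0}^{5} (−1)^j C(5,j)·(5−j)!.
Computing: 120 − 120 + 60 − 20 + 5 − 1 = 44.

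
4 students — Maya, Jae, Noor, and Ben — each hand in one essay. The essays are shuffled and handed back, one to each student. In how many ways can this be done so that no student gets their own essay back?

Let Aᵢ be the assignments in which student i gets their own essay. We want the size of the complement of A₁∪…∪A_4.
By inclusion–exclusion this is Σ_{j=0}^{4} (−1)^j C(4,j)·(4−j)!.
Computing: 24 − 24 + 12 − 4 + 1 = 9.

9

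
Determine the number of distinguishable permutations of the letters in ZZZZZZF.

ZZZZZZF has 7 letters with Z appearing 6 times.
The number of distinct arrangements is 7!/(6!) = 5040/720 = 7.

7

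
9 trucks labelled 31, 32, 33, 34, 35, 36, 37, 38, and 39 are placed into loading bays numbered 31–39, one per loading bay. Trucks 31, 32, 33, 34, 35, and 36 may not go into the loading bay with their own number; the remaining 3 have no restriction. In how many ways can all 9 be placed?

183822

Let Aᵢ (for 31 ≤ i ≤ 36) be the placements that put truck i in its forbidden loading bay. Any j of these fix j positions, leaving (9−j)! ways to fill the rest, and there are C(6,j) ways to pick which j.
By inclusion–exclusion, the number of valid placements is Σ_{j=0}^{6} (−1)^j C(6,j)·(9−j)!.
Computing: 362880 − 241920 + 75600 − 14400 + 1800 − 144 + 6 = 183822.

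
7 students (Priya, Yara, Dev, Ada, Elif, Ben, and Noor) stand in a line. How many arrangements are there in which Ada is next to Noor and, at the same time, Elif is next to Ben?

480

Treat {Ada,Noor} as one block (2 orders) and {Elif,Ben} as another (2 orders).
That leaves 5 units to arrange: 2 × 2 × 5! = 4 × 120 = 480.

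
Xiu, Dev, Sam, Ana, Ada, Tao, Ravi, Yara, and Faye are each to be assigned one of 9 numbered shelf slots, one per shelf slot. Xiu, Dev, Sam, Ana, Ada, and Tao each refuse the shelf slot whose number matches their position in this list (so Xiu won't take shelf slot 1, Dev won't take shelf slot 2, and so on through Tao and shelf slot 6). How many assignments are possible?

Let Aᵢ (for 1 ≤ i ≤ 6) be the placements that put person i in their forbidden shelf slot. Any j of these fix j positions, leaving (9−j)! ways to fill the rest, and there are C(6,j) ways to pick which j.
By inclusion–exclusion, the number of valid placements is Σ_{j=0}^{6} (−1)^j C(6,j)·(9−j)!.
Computing: 362880 − 241920 + 75600 − 14400 + 1800 − 144 + 6 = 183822.

183822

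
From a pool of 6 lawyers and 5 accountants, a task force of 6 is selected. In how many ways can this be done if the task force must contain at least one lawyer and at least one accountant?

461

Unrestricted: C(11,6) = 462 ways to pick any 6 of the 11.
Selections missing a whole group: no lawyers → C(5,6) = 0; no accountants → C(6,6) = 1.
Both groups omitted at once is impossible, so 462 − 1 = 461.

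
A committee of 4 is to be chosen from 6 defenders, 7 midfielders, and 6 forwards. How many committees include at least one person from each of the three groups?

With no constraint there are C(19,4) = 3876 possible selections.
Subtract selections that omit an entire group: no defenders → C(13,4) = 715; no midfielders → C(12,4) = 495; no forwards → C(13,4) = 715.
Add back selections omitting two groups (i.e. drawn from a single group): C(6,4) + C(7,4) + C(6,4) = 65.
By inclusion–exclusion: 3876 − 1925 + 65 = 2016.

2016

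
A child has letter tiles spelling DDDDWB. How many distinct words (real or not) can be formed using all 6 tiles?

Letter multiplicities in DDDDWB: B×1, D×4, W×1.
Dividing 6! = 720 by 4! = 24 for the repeated letters gives 30.

30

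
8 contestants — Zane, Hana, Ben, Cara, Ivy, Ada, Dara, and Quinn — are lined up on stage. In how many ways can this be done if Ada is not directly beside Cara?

30240

There are 8! = 40320 arrangements in all. If Ada and Cara are adjacent, merging them into one block gives 2·(7)! = 10080 arrangements.
So 40320 − 10080 = 30240 arrangements keep them apart.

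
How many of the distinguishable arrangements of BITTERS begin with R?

With the first slot taken by R, it remains to arrange the other 6 letters (BITTES).
Those 6 letters have T appearing twice, giving (6)!/(2!) = 360.

360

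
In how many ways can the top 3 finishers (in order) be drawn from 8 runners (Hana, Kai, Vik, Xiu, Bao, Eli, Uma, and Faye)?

There are 8 choices for 1st place, 7 for 2nd, and 6 for 3rd.
That gives 8 × 7 × 6 = 336.

336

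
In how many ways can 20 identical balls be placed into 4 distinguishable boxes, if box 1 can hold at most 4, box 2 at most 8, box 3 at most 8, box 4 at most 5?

55

Ignoring the caps, the number of non-negative solutions to x_1+…+x_4 = 20 is C(23,3) = 1771.
Subtract solutions that violate a single cap (substitute x_i' = x_i − (cap_i+1)): x_1 ≥ 5 gives C(18,3) = 816; x_2 ≥ 9 gives C(14,3) = 364; x_3 ≥ 9 gives C(14,3) = 364; x_4 ≥ 6 gives C(17,3) = 680. Together 2224.
Add back pairs where two caps are both exceeded: 84 + 84 + 220 + 10 + 56 + 56 = 510.
Subtract triples: 0 + 1 + 1 + 0 = 2.
By inclusion–exclusion the count is 1771 − 2224 + 510 − 2 = 55.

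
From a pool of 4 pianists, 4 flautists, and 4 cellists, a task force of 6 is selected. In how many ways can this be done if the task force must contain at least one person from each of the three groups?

With no constraint there are C(12,6) = 924 possible selections.
Selections missing a whole group: no pianists → C(8,6) = 28; no flautists → C(8,6) = 28; no cellists → C(8,6) = 28.
Add back selections omitting two groups (i.e. drawn from a single group): C(4,6) + C(4,6) + C(4,6) = 0.
By inclusion–exclusion: 924 − 84 + 0 = 840.

840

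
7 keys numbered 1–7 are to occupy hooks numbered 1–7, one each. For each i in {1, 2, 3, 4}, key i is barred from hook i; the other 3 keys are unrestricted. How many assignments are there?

Let Aᵢ (for 1 ≤ i ≤ 4) be the placements that put key i in its forbidden hook. Any j of these fix j positions, leaving (7−j)! ways to fill the rest, and there are C(4,j) ways to pick which j.
By inclusion–exclusion, the number of valid placements is Σ_{j=0}^{4} (−1)^j C(4,j)·(7−j)!.
Computing: 5040 − 2880 + 720 − 96 + 6 = 2790.

2790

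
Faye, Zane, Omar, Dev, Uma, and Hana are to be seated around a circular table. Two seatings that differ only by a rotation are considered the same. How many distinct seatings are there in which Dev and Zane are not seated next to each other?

72

Without the restriction there are (5)! = 120 seatings.
Seatings with Dev beside Zane: treat them as a block with 2 internal orders, giving 2 × (4)! = 48.
Subtracting, 120 − 48 = 72.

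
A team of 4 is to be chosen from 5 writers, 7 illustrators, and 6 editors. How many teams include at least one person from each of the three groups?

1575

With no constraint there are C(18,4) = 3060 possible selections.
Subtract selections that omit an entire group: no writers → C(13,4) = 715; no illustrators → C(11,4) = 330; no editors → C(12,4) = 495.
Add back selections omitting two groups (i.e. drawn from a single group): C(5,4) + C(7,4) + C(6,4) = 55.
By inclusion–exclusion: 3060 − 1540 + 55 = 1575.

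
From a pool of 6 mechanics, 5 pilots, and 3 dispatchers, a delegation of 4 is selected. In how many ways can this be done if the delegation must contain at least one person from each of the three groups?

495

Unrestricted: C(14,4) = 1001 ways to pick any 4 of the 14.
Subtract selections that omit an entire group: no mechanics → C(8,4) = 70; no pilots → C(9,4) = 126; no dispatchers → C(11,4) = 330.
Add back selections omitting two groups (i.e. drawn from a single group): C(6,4) + C(5,4) + C(3,4) = 20.
By inclusion–exclusion: 1001 − 526 + 20 = 495.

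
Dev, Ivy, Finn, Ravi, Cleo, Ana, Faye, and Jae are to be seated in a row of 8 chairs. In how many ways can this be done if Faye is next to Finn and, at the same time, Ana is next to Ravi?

2880

Treat {Faye,Finn} as one block (2 orders) and {Ana,Ravi} as another (2 orders).
That leaves 6 units to arrange: 2 × 2 × 6! = 4 × 720 = 2880.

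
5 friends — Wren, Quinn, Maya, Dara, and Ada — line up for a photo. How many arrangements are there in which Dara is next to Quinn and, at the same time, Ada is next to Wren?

24

Treat {Dara,Quinn} as one block (2 orders) and {Ada,Wren} as another (2 orders).
That leaves 3 units to arrange: 2 × 2 × 3! = 4 × 6 = 24.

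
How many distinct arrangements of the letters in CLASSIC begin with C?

360

Fix C in the first position and arrange the remaining 6 letters.
Those 6 letters have S appearing twice, giving (6)!/(2!) = 360.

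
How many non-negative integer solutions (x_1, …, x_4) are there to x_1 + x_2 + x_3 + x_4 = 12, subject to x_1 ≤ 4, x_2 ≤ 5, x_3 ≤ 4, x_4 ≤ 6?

By stars and bars, unrestricted non-negative solutions to x_1+…+x_4 = 12 number C(12+3,3) = 455.
Subtract solutions that violate a single cap (substitute x_i' = x_i − (cap_i+1)): x_1 ≥ 5 gives C(10,3) = 120; x_2 ≥ 6 gives C(9,3) = 84; x_3 ≥ 5 gives C(10,3) = 120; x_4 ≥ 7 gives C(8,3) = 56. Together 380.
Add back pairs where two caps are both exceeded: 4 + 10 + 1 + 4 + 0 + 1 = 20.
By inclusion–exclusion the count is 455 − 380 + 20 = 95.

95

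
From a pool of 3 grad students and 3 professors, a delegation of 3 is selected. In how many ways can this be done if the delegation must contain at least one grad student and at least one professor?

18

Unrestricted: C(6,3) = 20 ways to pick any 3 of the 6.
Subtract selections that omit an entire group: no grad students → C(3,3) = 1; no professors → C(3,3) = 1.
Both groups omitted at once is impossible, so 20 − 2 = 18.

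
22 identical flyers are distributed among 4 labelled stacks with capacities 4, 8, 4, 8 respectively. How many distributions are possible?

10

By stars and bars, unrestricted non-negative solutions to x_1+…+x_4 = 22 number C(22+3,3) = 2300.
Subtract solutions that violate a single cap (substitute x_i' = x_i − (cap_i+1)): x_1 ≥ 5 gives C(20,3) = 1140; x_2 ≥ 9 gives C(16,3) = 560; x_3 ≥ 5 gives C(20,3) = 1140; x_4 ≥ 9 gives C(16,3) = 560. Together 3400.
Add back pairs where two caps are both exceeded: 165 + 455 + 165 + 165 + 35 + 165 = 1150.
Subtract triples: 20 + 0 + 20 + 0 = 40.
By inclusion–exclusion the count is 2300 − 3400 + 1150 − 40 = 10.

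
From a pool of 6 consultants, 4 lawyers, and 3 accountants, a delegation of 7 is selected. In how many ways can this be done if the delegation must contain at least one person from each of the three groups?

1559

Unrestricted: C(13,7) = 1716 ways to pick any 7 of the 13.
Subtract selections that omit an entire group: no consultants → C(7,7) = 1; no lawyers → C(9,7) = 36; no accountants → C(10,7) = 120.
Add back selections omitting two groups (i.e. drawn from a single group): C(6,7) + C(4,7) + C(3,7) = 0.
By inclusion–exclusion: 1716 − 157 + 0 = 1559.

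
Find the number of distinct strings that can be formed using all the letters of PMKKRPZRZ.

22680

PMKKRPZRZ has 9 letters with K appearing twice, P appearing twice, R appearing twice, and Z appearing twice.
Dividing 9! = 362880 by 2!·2!·2!·2! = 16 for the repeated letters gives 22680.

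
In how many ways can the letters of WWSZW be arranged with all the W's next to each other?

6

Treat the 3 copies of W as a single block. The multiset to arrange is then {WWW, S, Z}, 3 items in all.
All 3 items are distinct, so there are (3)! = 6 arrangements.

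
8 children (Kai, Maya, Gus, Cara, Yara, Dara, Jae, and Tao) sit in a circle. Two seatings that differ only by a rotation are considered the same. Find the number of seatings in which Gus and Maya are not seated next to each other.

3600

Without the restriction there are (7)! = 5040 seatings.
Seatings with Gus beside Maya: treat them as a block with 2 internal orders, giving 2 × (6)! = 1440.
Subtracting, 5040 − 1440 = 3600.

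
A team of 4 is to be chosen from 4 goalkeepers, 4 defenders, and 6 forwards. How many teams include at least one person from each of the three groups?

528

Total 4-person selections from all 14: C(14,4) = 1001.
Selections missing a whole group: no goalkeepers → C(10,4) = 210; no defenders → C(10,4) = 210; no forwards → C(8,4) = 70.
Add back selections omitting two groups (i.e. drawn from a single group): C(4,4) + C(4,4) + C(6,4) = 17.
By inclusion–exclusion: 1001 − 490 + 17 = 528.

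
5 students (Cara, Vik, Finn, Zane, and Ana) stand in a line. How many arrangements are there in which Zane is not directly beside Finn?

Of the 5! = 120 arrangements, those with Zane and Finn adjacent number 2 × 4! = 48 (treat the pair as a block with 2 internal orders).
So 120 − 48 = 72 arrangements keep them apart.

72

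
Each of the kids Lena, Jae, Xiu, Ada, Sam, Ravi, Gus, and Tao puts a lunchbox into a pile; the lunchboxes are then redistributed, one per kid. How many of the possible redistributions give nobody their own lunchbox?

14833

This is the derangement count D_8: permutations of 8 items with no fixed point.
By inclusion–exclusion this is Σ_{j=0}^{8} (−1)^j C(8,j)·(8−j)!.
Computing: 40320 − 40320 + 20160 − 6720 + 1680 − 336 + 56 − 8 + 1 = 14833.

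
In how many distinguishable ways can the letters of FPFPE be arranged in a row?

30

The 5 letters of FPFPE have repeats: F appearing twice and P appearing twice.
The number of distinct arrangements is 5!/(2!·2!) = 120/4 = 30.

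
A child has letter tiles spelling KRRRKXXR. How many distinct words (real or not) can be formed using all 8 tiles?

420

Letter multiplicities in KRRRKXXR: K×2, R×4, X×2.
The number of distinct arrangements is 8!/(4!·2!·2!) = 40320/96 = 420.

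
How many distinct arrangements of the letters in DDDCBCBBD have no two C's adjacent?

980

Total arrangements of DDDCBCBBD: 9!/(4!·3!·2!) = 1260.
If the two C's are adjacent, glue them into one block, leaving 8 items to arrange: (8)!/(4!·3!) = 280 ways.
Subtracting, 1260 − 280 = 980 arrangements keep the C's apart.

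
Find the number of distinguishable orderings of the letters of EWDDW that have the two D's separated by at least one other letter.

18

Total arrangements of EWDDW: 5!/(2!·2!) = 30.
If the two D's are adjacent, glue them into one block, leaving 4 items to arrange: (4)!/(2!) = 12 ways.
Hence 30 − 12 = 18.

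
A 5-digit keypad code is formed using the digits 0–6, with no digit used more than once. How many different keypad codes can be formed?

Choose and order 5 of the 7 symbols: the first digit has 7 options, the next 6, and so on down to 3.
7 × 6 × 5 × 4 × 3 = 2520.

2520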